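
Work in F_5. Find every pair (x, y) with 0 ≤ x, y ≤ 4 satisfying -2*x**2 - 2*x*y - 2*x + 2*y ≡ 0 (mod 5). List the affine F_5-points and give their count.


Affine F_5-points: {(0, 0), (2, 4), (3, 4), (4, 0)}; count = 4.

For each of the 25 pairs (x, y) ∈ F_5², evaluate f(x, y) mod 5. Record the zeros.
  x = 0: [0↦0, 1↦2, 2↦4, 3↦1, 4↦3]  zeros at y ∈ {0}
  x = 1: [0↦1, 1↦1, 2↦1, 3↦1, 4↦1]  zeros at y ∈ ∅
  x = 2: [0↦3, 1↦1, 2↦4, 3↦2, 4↦0]  zeros at y ∈ {4}
  x = 3: [0↦1, 1↦2, 2↦3, 3↦4, 4↦0]  zeros at y ∈ {4}
  x = 4: [0↦0, 1↦4, 2↦3, 3↦2, 4↦1]  zeros at y ∈ {0}
Collecting zeros: affine points = {(0, 0), (2, 4), (3, 4), (4, 0)}.
Total count |C(F_5)_aff| = 4.


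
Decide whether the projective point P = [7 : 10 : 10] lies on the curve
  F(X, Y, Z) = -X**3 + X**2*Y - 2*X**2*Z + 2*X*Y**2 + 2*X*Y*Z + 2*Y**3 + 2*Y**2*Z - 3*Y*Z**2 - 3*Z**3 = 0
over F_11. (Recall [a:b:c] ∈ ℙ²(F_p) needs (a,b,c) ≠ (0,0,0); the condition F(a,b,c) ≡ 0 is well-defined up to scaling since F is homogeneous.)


F(7,10,10) ≡ 0 (mod 11); P is on the curve.

Evaluate F(7, 10, 10) term-by-term (mod 11).
  -X**3 ↦ -1·343·1·1 = -343
  X**2*Y ↦ 1·49·10·1 = 490
  -2*X**2*Z ↦ -2·49·1·10 = -980
  2*X*Y**2 ↦ 2·7·100·1 = 1400
  2*X*Y*Z ↦ 2·7·10·10 = 1400
  2*Y**3 ↦ 2·1·1000·1 = 2000
  2*Y**2*Z ↦ 2·1·100·10 = 2000
  -3*Y*Z**2 ↦ -3·1·10·100 = -3000
  -3*Z**3 ↦ -3·1·1·1000 = -3000
Sum: F(7, 10, 10) = (-343) + (490) + (-980) + (1400) + (1400) + (2000) + (2000) + (-3000) + (-3000) = -33.
Reducing mod 11: -33 ≡ 0 (mod 11).
Since F(a, b, c) ≡ 0 (mod 11), P lies on the curve.


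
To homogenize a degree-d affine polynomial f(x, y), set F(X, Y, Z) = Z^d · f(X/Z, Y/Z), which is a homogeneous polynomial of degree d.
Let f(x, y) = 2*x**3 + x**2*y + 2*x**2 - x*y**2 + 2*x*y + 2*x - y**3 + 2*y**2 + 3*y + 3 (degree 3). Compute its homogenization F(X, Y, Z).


F(X, Y, Z) = 2*X**3 + X**2*Y + 2*X**2*Z - X*Y**2 + 2*X*Y*Z + 2*X*Z**2 - Y**3 + 2*Y**2*Z + 3*Y*Z**2 + 3*Z**3

deg(f) = 3.
Substitute x = X/Z, y = Y/Z into f, then multiply by Z^3.
  monomial 2·x^3·y^0 ↦ 2·X^3·Y^0·Z^0.
  monomial 1·x^2·y^1 ↦ 1·X^2·Y^1·Z^0.
  monomial 2·x^2·y^0 ↦ 2·X^2·Y^0·Z^1.
  monomial -1·x^1·y^2 ↦ -1·X^1·Y^2·Z^0.
  monomial 2·x^1·y^1 ↦ 2·X^1·Y^1·Z^1.
  monomial 2·x^1·y^0 ↦ 2·X^1·Y^0·Z^2.
  monomial -1·x^0·y^3 ↦ -1·X^0·Y^3·Z^0.
  monomial 2·x^0·y^2 ↦ 2·X^0·Y^2·Z^1.
  monomial 3·x^0·y^1 ↦ 3·X^0·Y^1·Z^2.
  monomial 3·x^0·y^0 ↦ 3·X^0·Y^0·Z^3.
Collecting: F(X, Y, Z) = 2*X**3 + X**2*Y + 2*X**2*Z - X*Y**2 + 2*X*Y*Z + 2*X*Z**2 - Y**3 + 2*Y**2*Z + 3*Y*Z**2 + 3*Z**3.


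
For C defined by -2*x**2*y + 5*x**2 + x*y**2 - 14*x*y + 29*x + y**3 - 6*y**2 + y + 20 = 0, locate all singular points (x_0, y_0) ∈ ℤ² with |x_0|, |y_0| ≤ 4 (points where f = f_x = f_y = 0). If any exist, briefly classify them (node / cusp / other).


Singular points: {(-2, 3)}; classification: node.

Compute partial derivatives:
  f_x = -4*x*y + 10*x + y**2 - 14*y + 29.
  f_y = -2*x**2 + 2*x*y - 14*x + 3*y**2 - 12*y + 1.
Scan x_0 ∈ {−4, ..., 4}. For each x_0, f_y(x_0, y) is a polynomial in y; find its integer roots y ∈ {−4, ..., 4}, then test f_x and f at those candidates.
  x = -4: f_y(-4, y) = 3*y**2 - 20*y + 25; no integer root y with |y| ≤ 4.
  x = -3: f_y(-3, y) = 3*y**2 - 18*y + 25; no integer root y with |y| ≤ 4.
  x = -2: f_y(-2, y) = 3*y**2 - 16*y + 21; vanishes at y ∈ {3}. (-2, 3): f_x = 0, f = 0 — SINGULAR.
  x = -1: f_y(-1, y) = 3*y**2 - 14*y + 13; no integer root y with |y| ≤ 4.
  x = 0: f_y(0, y) = 3*y**2 - 12*y + 1; no integer root y with |y| ≤ 4.
  x = 1: f_y(1, y) = 3*y**2 - 10*y - 15; no integer root y with |y| ≤ 4.
  x = 2: f_y(2, y) = 3*y**2 - 8*y - 35; no integer root y with |y| ≤ 4.
  x = 3: f_y(3, y) = 3*y**2 - 6*y - 59; no integer root y with |y| ≤ 4.
  x = 4: f_y(4, y) = 3*y**2 - 4*y - 87; no integer root y with |y| ≤ 4.
Only singular point on the grid: (-2, 3).
Classify: substitute x = -2 + u, y = 3 + v and expand: f = -2*u**2*v - u**2 + u*v**2 + v**3 + v**2.
No constant or linear terms (consistent with a singular point). Quadratic part: -u**2 + v**2. Cubic part: -2*u**2*v + u*v**2 + v**3.
The quadratic part v**2 - u**2 = (v − u)(v + u) splits into two distinct linear factors, so there are two distinct tangent lines y − 3 = ±(x − -2) — this is a node (ordinary double point).
Classification: node.


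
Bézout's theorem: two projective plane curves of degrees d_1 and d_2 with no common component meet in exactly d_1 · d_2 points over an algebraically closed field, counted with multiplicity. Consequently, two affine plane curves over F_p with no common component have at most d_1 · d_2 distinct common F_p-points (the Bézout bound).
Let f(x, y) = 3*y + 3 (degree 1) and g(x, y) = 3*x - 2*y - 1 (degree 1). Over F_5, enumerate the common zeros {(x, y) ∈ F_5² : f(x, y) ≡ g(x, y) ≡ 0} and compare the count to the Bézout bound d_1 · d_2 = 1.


Common zeros: {(3, 4)}; count = 1; Bézout bound = 1.

deg(f) = 1, deg(g) = 1, so Bézout bound = 1.
Scan x ∈ F_5. For each x, list the y ∈ F_5 with f(x, y) ≡ 0 and those with g(x, y) ≡ 0 (mod 5); the common zeros in that column are the intersection.
  x = 0: f ≡ 0 at y ∈ {4}; g ≡ 0 at y ∈ {2}; common: ∅.
  x = 1: f ≡ 0 at y ∈ {4}; g ≡ 0 at y ∈ {1}; common: ∅.
  x = 2: f ≡ 0 at y ∈ {4}; g ≡ 0 at y ∈ {0}; common: ∅.
  x = 3: f ≡ 0 at y ∈ {4}; g ≡ 0 at y ∈ {4}; common: {4}.
  x = 4: f ≡ 0 at y ∈ {4}; g ≡ 0 at y ∈ {3}; common: ∅.
Collecting: common zeros = {(3, 4)}, so the count is 1.
Comparison with the Bézout bound: 1 ≤ 1 = deg(f)·deg(g), as expected for curves with no common component (the bound is attained).


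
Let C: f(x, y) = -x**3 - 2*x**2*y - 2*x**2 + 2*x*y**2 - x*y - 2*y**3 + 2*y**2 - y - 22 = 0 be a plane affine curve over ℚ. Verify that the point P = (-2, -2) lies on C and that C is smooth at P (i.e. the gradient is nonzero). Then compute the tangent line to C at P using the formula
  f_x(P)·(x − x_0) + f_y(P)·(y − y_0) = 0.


Tangent line at P: -10*x - 23*y - 66 = 0.

Step 1: f(-2, -2) = 0, so P lies on C.
Step 2: partial derivatives
  f_x(x, y) = -3*x**2 - 4*x*y - 4*x + 2*y**2 - y, f_y(x, y) = -2*x**2 + 4*x*y - x - 6*y**2 + 4*y - 1.
  f_x(P) = -10, f_y(P) = -23 (gradient nonzero, so P is smooth).
Step 3: tangent line at P: -10·(x − -2) + -23·(y − -2) = 0.
Expanding: -10*x - 23*y - 66 = 0.


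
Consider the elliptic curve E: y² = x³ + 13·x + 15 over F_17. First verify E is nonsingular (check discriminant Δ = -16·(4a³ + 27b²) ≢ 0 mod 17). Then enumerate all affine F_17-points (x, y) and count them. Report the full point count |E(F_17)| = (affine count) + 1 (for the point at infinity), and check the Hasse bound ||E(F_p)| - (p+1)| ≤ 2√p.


Affine points = {(0, 7), (0, 10), (2, 7), (2, 10), (3, 8), (3, 9), (5, 1), (5, 16), (8, 6), (8, 11), (13, 1), (13, 16), (14, 0), (15, 7), (15, 10), (16, 1), (16, 16)}; affine count = 17; |E(F_17)| = 18.

Discriminant check: Δ ∝ 4a³ + 27b² = 4·13³ + 27·15² = 4·2197 + 27·225 ≡ 5 (mod 17). Nonzero ⇒ E is nonsingular.
For each x ∈ F_17, compute rhs = x³ + 13·x + 15 mod 17, then count y ∈ F_17 with y² ≡ rhs.
  x = 0: rhs = 15, matching y values: 7, 10 (2 points).
  x = 1: rhs = 12, matching y values: none (0 points).
  x = 2: rhs = 15, matching y values: 7, 10 (2 points).
  x = 3: rhs = 13, matching y values: 8, 9 (2 points).
  x = 4: rhs = 12, matching y values: none (0 points).
  x = 5: rhs = 1, matching y values: 1, 16 (2 points).
  x = 6: rhs = 3, matching y values: none (0 points).
  x = 7: rhs = 7, matching y values: none (0 points).
  x = 8: rhs = 2, matching y values: 6, 11 (2 points).
  x = 9: rhs = 11, matching y values: none (0 points).
  x = 10: rhs = 6, matching y values: none (0 points).
  x = 11: rhs = 10, matching y values: none (0 points).
  x = 12: rhs = 12, matching y values: none (0 points).
  x = 13: rhs = 1, matching y values: 1, 16 (2 points).
  x = 14: rhs = 0, matching y values: 0 (1 points).
  x = 15: rhs = 15, matching y values: 7, 10 (2 points).
  x = 16: rhs = 1, matching y values: 1, 16 (2 points).
Total affine count: 17.
Full point count |E(F_17)| = 17 + 1 = 18.
Hasse bound: |18 − (17+1)| = |0| = 0 ≤ 2√17 ≈ 8.2462 ✓.


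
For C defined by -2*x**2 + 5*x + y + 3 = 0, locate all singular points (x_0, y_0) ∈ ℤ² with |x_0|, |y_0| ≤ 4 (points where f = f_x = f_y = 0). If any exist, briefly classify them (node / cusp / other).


No singular points in the scanned grid; C is smooth there.

Compute partial derivatives:
  f_x = 5 - 4*x.
  f_y = 1.
f_y = 1 is a nonzero constant, so f_y never vanishes: no point (x, y) can satisfy f = f_x = f_y = 0. In particular no (x, y) ∈ {−4, ..., 4}² is singular; the curve is smooth.


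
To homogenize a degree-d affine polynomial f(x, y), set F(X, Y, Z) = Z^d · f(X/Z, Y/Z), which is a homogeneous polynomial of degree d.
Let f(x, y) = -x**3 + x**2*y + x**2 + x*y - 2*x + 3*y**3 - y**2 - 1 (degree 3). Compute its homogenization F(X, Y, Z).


F(X, Y, Z) = -X**3 + X**2*Y + X**2*Z + X*Y*Z - 2*X*Z**2 + 3*Y**3 - Y**2*Z - Z**3

deg(f) = 3.
Substitute x = X/Z, y = Y/Z into f, then multiply by Z^3.
  monomial -1·x^3·y^0 ↦ -1·X^3·Y^0·Z^0.
  monomial 1·x^2·y^1 ↦ 1·X^2·Y^1·Z^0.
  monomial 1·x^2·y^0 ↦ 1·X^2·Y^0·Z^1.
  monomial 1·x^1·y^1 ↦ 1·X^1·Y^1·Z^1.
  monomial -2·x^1·y^0 ↦ -2·X^1·Y^0·Z^2.
  monomial 3·x^0·y^3 ↦ 3·X^0·Y^3·Z^0.
  monomial -1·x^0·y^2 ↦ -1·X^0·Y^2·Z^1.
  monomial -1·x^0·y^0 ↦ -1·X^0·Y^0·Z^3.
Collecting: F(X, Y, Z) = -X**3 + X**2*Y + X**2*Z + X*Y*Z - 2*X*Z**2 + 3*Y**3 - Y**2*Z - Z**3.


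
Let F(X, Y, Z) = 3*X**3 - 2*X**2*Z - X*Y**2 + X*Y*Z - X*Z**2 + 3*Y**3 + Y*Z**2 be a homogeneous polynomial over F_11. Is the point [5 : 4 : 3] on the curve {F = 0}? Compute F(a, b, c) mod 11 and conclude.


F(5,4,3) ≡ 3 (mod 11); P is NOT on the curve.

Evaluate F(5, 4, 3) term-by-term (mod 11).
  3*X**3 ↦ 3·125·1·1 = 375
  -2*X**2*Z ↦ -2·25·1·3 = -150
  -X*Y**2 ↦ -1·5·16·1 = -80
  X*Y*Z ↦ 1·5·4·3 = 60
  -X*Z**2 ↦ -1·5·1·9 = -45
  3*Y**3 ↦ 3·1·64·1 = 192
  Y*Z**2 ↦ 1·1·4·9 = 36
Sum: F(5, 4, 3) = (375) + (-150) + (-80) + (60) + (-45) + (192) + (36) = 388.
Reducing mod 11: 388 ≡ 3 (mod 11).
Since F(a, b, c) ≡ 3 ≠ 0 (mod 11), P does NOT lie on the curve.


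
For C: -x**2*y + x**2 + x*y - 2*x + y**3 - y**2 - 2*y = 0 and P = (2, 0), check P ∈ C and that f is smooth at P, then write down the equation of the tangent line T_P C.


Tangent line at P: 2*x - 4*y - 4 = 0.

Step 1: f(2, 0) = 0, so P lies on C.
Step 2: partial derivatives
  f_x(x, y) = -2*x*y + 2*x + y - 2, f_y(x, y) = -x**2 + x + 3*y**2 - 2*y - 2.
  f_x(P) = 2, f_y(P) = -4 (gradient nonzero, so P is smooth).
Step 3: tangent line at P: 2·(x − 2) + -4·(y − 0) = 0.
Expanding: 2*x - 4*y - 4 = 0.


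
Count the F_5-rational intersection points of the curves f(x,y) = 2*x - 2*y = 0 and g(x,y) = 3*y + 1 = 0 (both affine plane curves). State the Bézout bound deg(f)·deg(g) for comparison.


Common zeros: {(3, 3)}; count = 1; Bézout bound = 1.

deg(f) = 1, deg(g) = 1, so Bézout bound = 1.
Scan x ∈ F_5. For each x, list the y ∈ F_5 with f(x, y) ≡ 0 and those with g(x, y) ≡ 0 (mod 5); the common zeros in that column are the intersection.
  x = 0: f ≡ 0 at y ∈ {0}; g ≡ 0 at y ∈ {3}; common: ∅.
  x = 1: f ≡ 0 at y ∈ {1}; g ≡ 0 at y ∈ {3}; common: ∅.
  x = 2: f ≡ 0 at y ∈ {2}; g ≡ 0 at y ∈ {3}; common: ∅.
  x = 3: f ≡ 0 at y ∈ {3}; g ≡ 0 at y ∈ {3}; common: {3}.
  x = 4: f ≡ 0 at y ∈ {4}; g ≡ 0 at y ∈ {3}; common: ∅.
Collecting: common zeros = {(3, 3)}, so the count is 1.
Comparison with the Bézout bound: 1 ≤ 1 = deg(f)·deg(g), as expected for curves with no common component (the bound is attained).


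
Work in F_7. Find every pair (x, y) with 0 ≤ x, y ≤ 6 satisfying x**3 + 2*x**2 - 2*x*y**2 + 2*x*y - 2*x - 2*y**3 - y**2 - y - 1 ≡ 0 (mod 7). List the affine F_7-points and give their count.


Affine F_7-points: {(1, 0), (2, 1), (3, 4), (3, 6), (4, 2), (6, 5)}; count = 6.

For each of the 49 pairs (x, y) ∈ F_7², evaluate f(x, y) mod 7. Record the zeros.
  x = 0: [0↦6, 1↦2, 2↦5, 3↦3, 4↦5, 5↦6, 6↦1]  zeros at y ∈ ∅
  x = 1: [0↦0, 1↦3, 2↦2, 3↦6, 4↦3, 5↦2, 6↦5]  zeros at y ∈ {0}
  x = 2: [0↦4, 1↦0, 2↦2, 3↦5, 4↦4, 5↦1, 6↦5]  zeros at y ∈ {1}
  x = 3: [0↦3, 1↦6, 2↦4, 3↦6, 4↦0, 5↦2, 6↦0]  zeros at y ∈ {4, 6}
  x = 4: [0↦3, 1↦6, 2↦0, 3↦1, 4↦4, 5↦4, 6↦3]  zeros at y ∈ {2}
  x = 5: [0↦3, 1↦6, 2↦3, 3↦3, 4↦1, 5↦6, 6↦6]  zeros at y ∈ ∅
  x = 6: [0↦2, 1↦5, 2↦5, 3↦4, 4↦4, 5↦0, 6↦1]  zeros at y ∈ {5}
Collecting zeros: affine points = {(1, 0), (2, 1), (3, 4), (3, 6), (4, 2), (6, 5)}.
Total count |C(F_7)_aff| = 6.


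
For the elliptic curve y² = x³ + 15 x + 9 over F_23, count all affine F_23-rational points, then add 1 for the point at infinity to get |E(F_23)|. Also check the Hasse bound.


Affine points = {(0, 3), (0, 20), (1, 5), (1, 18), (2, 1), (2, 22), (3, 9), (3, 14), (4, 8), (4, 15), (5, 5), (5, 18), (6, 4), (6, 19), (10, 3), (10, 20), (12, 10), (12, 13), (13, 3), (13, 20), (17, 5), (17, 18), (18, 4), (18, 19), (19, 0), (20, 11), (20, 12), (22, 4), (22, 19)}; affine count = 29; |E(F_23)| = 30.

Discriminant check: Δ ∝ 4a³ + 27b² = 4·15³ + 27·9² = 4·3375 + 27·81 ≡ 1 (mod 23). Nonzero ⇒ E is nonsingular.
For each x ∈ F_23, compute rhs = x³ + 15·x + 9 mod 23, then count y ∈ F_23 with y² ≡ rhs.
  x = 0: rhs = 9, matching y values: 3, 20 (2 points).
  x = 1: rhs = 2, matching y values: 5, 18 (2 points).
  x = 2: rhs = 1, matching y values: 1, 22 (2 points).
  x = 3: rhs = 12, matching y values: 9, 14 (2 points).
  x = 4: rhs = 18, matching y values: 8, 15 (2 points).
  x = 5: rhs = 2, matching y values: 5, 18 (2 points).
  x = 6: rhs = 16, matching y values: 4, 19 (2 points).
  x = 7: rhs = 20, matching y values: none (0 points).
  x = 8: rhs = 20, matching y values: none (0 points).
  x = 9: rhs = 22, matching y values: none (0 points).
  x = 10: rhs = 9, matching y values: 3, 20 (2 points).
  x = 11: rhs = 10, matching y values: none (0 points).
  x = 12: rhs = 8, matching y values: 10, 13 (2 points).
  x = 13: rhs = 9, matching y values: 3, 20 (2 points).
  x = 14: rhs = 19, matching y values: none (0 points).
  x = 15: rhs = 21, matching y values: none (0 points).
  x = 16: rhs = 21, matching y values: none (0 points).
  x = 17: rhs = 2, matching y values: 5, 18 (2 points).
  x = 18: rhs = 16, matching y values: 4, 19 (2 points).
  x = 19: rhs = 0, matching y values: 0 (1 points).
  x = 20: rhs = 6, matching y values: 11, 12 (2 points).
  x = 21: rhs = 17, matching y values: none (0 points).
  x = 22: rhs = 16, matching y values: 4, 19 (2 points).
Total affine count: 29.
Full point count |E(F_23)| = 29 + 1 = 30.
Hasse bound: |30 − (23+1)| = |6| = 6 ≤ 2√23 ≈ 9.5917 ✓.


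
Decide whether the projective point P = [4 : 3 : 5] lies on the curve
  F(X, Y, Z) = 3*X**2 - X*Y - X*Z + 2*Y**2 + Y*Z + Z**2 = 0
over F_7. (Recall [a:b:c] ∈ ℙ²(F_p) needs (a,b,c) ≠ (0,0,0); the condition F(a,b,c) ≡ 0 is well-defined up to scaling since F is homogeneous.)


F(4,3,5) ≡ 4 (mod 7); P is NOT on the curve.

Evaluate F(4, 3, 5) term-by-term (mod 7).
  3*X**2 ↦ 3·16·1·1 = 48
  -X*Y ↦ -1·4·3·1 = -12
  -X*Z ↦ -1·4·1·5 = -20
  2*Y**2 ↦ 2·1·9·1 = 18
  Y*Z ↦ 1·1·3·5 = 15
  Z**2 ↦ 1·1·1·25 = 25
Sum: F(4, 3, 5) = (48) + (-12) + (-20) + (18) + (15) + (25) = 74.
Reducing mod 7: 74 ≡ 4 (mod 7).
Since F(a, b, c) ≡ 4 ≠ 0 (mod 7), P does NOT lie on the curve.


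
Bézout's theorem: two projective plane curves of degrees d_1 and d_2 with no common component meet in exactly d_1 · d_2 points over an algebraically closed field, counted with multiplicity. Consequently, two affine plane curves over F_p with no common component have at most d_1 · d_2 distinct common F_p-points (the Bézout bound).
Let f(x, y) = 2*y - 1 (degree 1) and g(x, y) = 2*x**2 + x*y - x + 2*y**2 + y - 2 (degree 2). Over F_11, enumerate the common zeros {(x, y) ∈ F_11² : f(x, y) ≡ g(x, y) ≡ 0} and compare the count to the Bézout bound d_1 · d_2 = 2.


Common zeros: {(7, 6)}; count = 1; Bézout bound = 2.

deg(f) = 1, deg(g) = 2, so Bézout bound = 2.
Scan x ∈ F_11. For each x, list the y ∈ F_11 with f(x, y) ≡ 0 and those with g(x, y) ≡ 0 (mod 11); the common zeros in that column are the intersection.
  x = 0: f ≡ 0 at y ∈ {6}; g ≡ 0 at y ∈ ∅; common: ∅.
  x = 1: f ≡ 0 at y ∈ {6}; g ≡ 0 at y ∈ {2, 8}; common: ∅.
  x = 2: f ≡ 0 at y ∈ {6}; g ≡ 0 at y ∈ ∅; common: ∅.
  x = 3: f ≡ 0 at y ∈ {6}; g ≡ 0 at y ∈ {10}; common: ∅.
  x = 4: f ≡ 0 at y ∈ {6}; g ≡ 0 at y ∈ {1, 2}; common: ∅.
  x = 5: f ≡ 0 at y ∈ {6}; g ≡ 0 at y ∈ {4}; common: ∅.
  x = 6: f ≡ 0 at y ∈ {6}; g ≡ 0 at y ∈ ∅; common: ∅.
  x = 7: f ≡ 0 at y ∈ {6}; g ≡ 0 at y ∈ {1, 6}; common: {6}.
  x = 8: f ≡ 0 at y ∈ {6}; g ≡ 0 at y ∈ ∅; common: ∅.
  x = 9: f ≡ 0 at y ∈ {6}; g ≡ 0 at y ∈ {7, 10}; common: ∅.
  x = 10: f ≡ 0 at y ∈ {6}; g ≡ 0 at y ∈ {4, 7}; common: ∅.
Collecting: common zeros = {(7, 6)}, so the count is 1.
Comparison with the Bézout bound: 1 ≤ 2 = deg(f)·deg(g), as expected for curves with no common component (the affine F_11-count falls short of the bound because intersections may lie at infinity, over extension fields, or carry multiplicity).


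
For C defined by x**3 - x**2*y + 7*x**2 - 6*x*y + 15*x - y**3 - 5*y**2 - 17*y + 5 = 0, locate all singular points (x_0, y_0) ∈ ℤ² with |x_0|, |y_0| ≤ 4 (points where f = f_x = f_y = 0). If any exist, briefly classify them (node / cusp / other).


Singular points: {(-3, -2)}; classification: cusp.

Compute partial derivatives:
  f_x = 3*x**2 - 2*x*y + 14*x - 6*y + 15.
  f_y = -x**2 - 6*x - 3*y**2 - 10*y - 17.
Scan x_0 ∈ {−4, ..., 4}. For each x_0, f_y(x_0, y) is a polynomial in y; find its integer roots y ∈ {−4, ..., 4}, then test f_x and f at those candidates.
  x = -4: f_y(-4, y) = -3*y**2 - 10*y - 9; no integer root y with |y| ≤ 4.
  x = -3: f_y(-3, y) = -3*y**2 - 10*y - 8; vanishes at y ∈ {-2}. (-3, -2): f_x = 0, f = 0 — SINGULAR.
  x = -2: f_y(-2, y) = -3*y**2 - 10*y - 9; no integer root y with |y| ≤ 4.
  x = -1: f_y(-1, y) = -3*y**2 - 10*y - 12; no integer root y with |y| ≤ 4.
  x = 0: f_y(0, y) = -3*y**2 - 10*y - 17; no integer root y with |y| ≤ 4.
  x = 1: f_y(1, y) = -3*y**2 - 10*y - 24; no integer root y with |y| ≤ 4.
  x = 2: f_y(2, y) = -3*y**2 - 10*y - 33; no integer root y with |y| ≤ 4.
  x = 3: f_y(3, y) = -3*y**2 - 10*y - 44; no integer root y with |y| ≤ 4.
  x = 4: f_y(4, y) = -3*y**2 - 10*y - 57; no integer root y with |y| ≤ 4.
Only singular point on the grid: (-3, -2).
Classify: substitute x = -3 + u, y = -2 + v and expand: f = u**3 - u**2*v - v**3 + v**2.
No constant or linear terms (consistent with a singular point). Quadratic part: v**2. Cubic part: u**3 - u**2*v - v**3.
The quadratic part v**2 is a perfect square, so there is a single (double) tangent line v = 0, i.e. y = -2. Restricting the cubic part to that line (v = 0) leaves u**3 ≠ 0, so f is not divisible by v and the branch is v² ≈ -u**3 to lowest order — this is a cusp.
Classification: cusp.


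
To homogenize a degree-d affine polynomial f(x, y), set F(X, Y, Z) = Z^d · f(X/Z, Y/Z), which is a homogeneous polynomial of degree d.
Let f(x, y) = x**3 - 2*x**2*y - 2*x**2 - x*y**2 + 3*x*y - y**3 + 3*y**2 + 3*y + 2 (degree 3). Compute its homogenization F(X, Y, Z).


F(X, Y, Z) = X**3 - 2*X**2*Y - 2*X**2*Z - X*Y**2 + 3*X*Y*Z - Y**3 + 3*Y**2*Z + 3*Y*Z**2 + 2*Z**3

deg(f) = 3.
Substitute x = X/Z, y = Y/Z into f, then multiply by Z^3.
  monomial 1·x^3·y^0 ↦ 1·X^3·Y^0·Z^0.
  monomial -2·x^2·y^1 ↦ -2·X^2·Y^1·Z^0.
  monomial -2·x^2·y^0 ↦ -2·X^2·Y^0·Z^1.
  monomial -1·x^1·y^2 ↦ -1·X^1·Y^2·Z^0.
  monomial 3·x^1·y^1 ↦ 3·X^1·Y^1·Z^1.
  monomial -1·x^0·y^3 ↦ -1·X^0·Y^3·Z^0.
  monomial 3·x^0·y^2 ↦ 3·X^0·Y^2·Z^1.
  monomial 3·x^0·y^1 ↦ 3·X^0·Y^1·Z^2.
  monomial 2·x^0·y^0 ↦ 2·X^0·Y^0·Z^3.
Collecting: F(X, Y, Z) = X**3 - 2*X**2*Y - 2*X**2*Z - X*Y**2 + 3*X*Y*Z - Y**3 + 3*Y**2*Z + 3*Y*Z**2 + 2*Z**3.


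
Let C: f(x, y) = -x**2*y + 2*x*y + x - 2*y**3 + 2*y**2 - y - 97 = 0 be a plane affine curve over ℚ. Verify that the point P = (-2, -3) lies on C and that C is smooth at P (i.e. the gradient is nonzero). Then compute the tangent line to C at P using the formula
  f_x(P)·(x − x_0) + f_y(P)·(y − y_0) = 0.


Tangent line at P: -17*x - 75*y - 259 = 0.

Step 1: f(-2, -3) = 0, so P lies on C.
Step 2: partial derivatives
  f_x(x, y) = -2*x*y + 2*y + 1, f_y(x, y) = -x**2 + 2*x - 6*y**2 + 4*y - 1.
  f_x(P) = -17, f_y(P) = -75 (gradient nonzero, so P is smooth).
Step 3: tangent line at P: -17·(x − -2) + -75·(y − -3) = 0.
Expanding: -17*x - 75*y - 259 = 0.


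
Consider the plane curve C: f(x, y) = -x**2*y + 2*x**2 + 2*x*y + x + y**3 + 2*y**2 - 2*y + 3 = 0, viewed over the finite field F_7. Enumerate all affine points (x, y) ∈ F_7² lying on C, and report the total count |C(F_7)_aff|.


Affine F_7-points: {(0, 3), (0, 4), (0, 5), (1, 4), (2, 1), (4, 2), (6, 5)}; count = 7.

For each of the 49 pairs (x, y) ∈ F_7², evaluate f(x, y) mod 7. Record the zeros.
  x = 0: [0↦3, 1↦4, 2↦1, 3↦0, 4↦0, 5↦0, 6↦6]  zeros at y ∈ {3, 4, 5}
  x = 1: [0↦6, 1↦1, 2↦6, 3↦6, 4↦0, 5↦1, 6↦1]  zeros at y ∈ {4}
  x = 2: [0↦6, 1↦0, 2↦4, 3↦3, 4↦3, 5↦3, 6↦2]  zeros at y ∈ {1}
  x = 3: [0↦3, 1↦1, 2↦2, 3↦5, 4↦2, 5↦6, 6↦2]  zeros at y ∈ ∅
  x = 4: [0↦4, 1↦4, 2↦0, 3↦5, 4↦4, 5↦3, 6↦1]  zeros at y ∈ {2}
  x = 5: [0↦2, 1↦2, 2↦5, 3↦3, 4↦2, 5↦1, 6↦6]  zeros at y ∈ ∅
  x = 6: [0↦4, 1↦2, 2↦3, 3↦6, 4↦3, 5↦0, 6↦3]  zeros at y ∈ {5}
Collecting zeros: affine points = {(0, 3), (0, 4), (0, 5), (1, 4), (2, 1), (4, 2), (6, 5)}.
Total count |C(F_7)_aff| = 7.


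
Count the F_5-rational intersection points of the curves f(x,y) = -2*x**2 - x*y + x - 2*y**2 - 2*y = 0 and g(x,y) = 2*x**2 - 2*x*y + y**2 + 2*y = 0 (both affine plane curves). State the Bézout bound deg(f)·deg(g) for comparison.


Common zeros: {(0, 0)}; count = 1; Bézout bound = 4.

deg(f) = 2, deg(g) = 2, so Bézout bound = 4.
Scan x ∈ F_5. For each x, list the y ∈ F_5 with f(x, y) ≡ 0 and those with g(x, y) ≡ 0 (mod 5); the common zeros in that column are the intersection.
  x = 0: f ≡ 0 at y ∈ {0, 4}; g ≡ 0 at y ∈ {0, 3}; common: {0}.
  x = 1: f ≡ 0 at y ∈ {2, 4}; g ≡ 0 at y ∈ ∅; common: ∅.
  x = 2: f ≡ 0 at y ∈ ∅; g ≡ 0 at y ∈ ∅; common: ∅.
  x = 3: f ≡ 0 at y ∈ {0}; g ≡ 0 at y ∈ {1, 3}; common: ∅.
  x = 4: f ≡ 0 at y ∈ ∅; g ≡ 0 at y ∈ ∅; common: ∅.
Collecting: common zeros = {(0, 0)}, so the count is 1.
Comparison with the Bézout bound: 1 ≤ 4 = deg(f)·deg(g), as expected for curves with no common component (the affine F_5-count falls short of the bound because intersections may lie at infinity, over extension fields, or carry multiplicity).


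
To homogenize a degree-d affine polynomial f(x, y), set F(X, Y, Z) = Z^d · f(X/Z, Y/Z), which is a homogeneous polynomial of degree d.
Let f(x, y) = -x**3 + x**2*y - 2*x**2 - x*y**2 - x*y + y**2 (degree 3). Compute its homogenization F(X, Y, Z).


F(X, Y, Z) = -X**3 + X**2*Y - 2*X**2*Z - X*Y**2 - X*Y*Z + Y**2*Z

deg(f) = 3.
Substitute x = X/Z, y = Y/Z into f, then multiply by Z^3.
  monomial -1·x^3·y^0 ↦ -1·X^3·Y^0·Z^0.
  monomial 1·x^2·y^1 ↦ 1·X^2·Y^1·Z^0.
  monomial -2·x^2·y^0 ↦ -2·X^2·Y^0·Z^1.
  monomial -1·x^1·y^2 ↦ -1·X^1·Y^2·Z^0.
  monomial -1·x^1·y^1 ↦ -1·X^1·Y^1·Z^1.
  monomial 1·x^0·y^2 ↦ 1·X^0·Y^2·Z^1.
Collecting: F(X, Y, Z) = -X**3 + X**2*Y - 2*X**2*Z - X*Y**2 - X*Y*Z + Y**2*Z.


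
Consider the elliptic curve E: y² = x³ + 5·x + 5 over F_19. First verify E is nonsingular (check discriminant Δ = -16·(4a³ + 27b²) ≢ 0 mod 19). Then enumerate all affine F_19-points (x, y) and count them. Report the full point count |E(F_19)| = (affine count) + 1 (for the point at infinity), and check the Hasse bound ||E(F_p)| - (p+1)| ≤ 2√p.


Affine points = {(0, 9), (0, 10), (1, 7), (1, 12), (2, 2), (2, 17), (3, 3), (3, 16), (6, 2), (6, 17), (8, 5), (8, 14), (9, 0), (11, 2), (11, 17), (12, 8), (12, 11), (13, 5), (13, 14), (14, 8), (14, 11), (15, 4), (15, 15), (16, 1), (16, 18), (17, 5), (17, 14)}; affine count = 27; |E(F_19)| = 28.

Discriminant check: Δ ∝ 4a³ + 27b² = 4·5³ + 27·5² = 4·125 + 27·25 ≡ 16 (mod 19). Nonzero ⇒ E is nonsingular.
For each x ∈ F_19, compute rhs = x³ + 5·x + 5 mod 19, then count y ∈ F_19 with y² ≡ rhs.
  x = 0: rhs = 5, matching y values: 9, 10 (2 points).
  x = 1: rhs = 11, matching y values: 7, 12 (2 points).
  x = 2: rhs = 4, matching y values: 2, 17 (2 points).
  x = 3: rhs = 9, matching y values: 3, 16 (2 points).
  x = 4: rhs = 13, matching y values: none (0 points).
  x = 5: rhs = 3, matching y values: none (0 points).
  x = 6: rhs = 4, matching y values: 2, 17 (2 points).
  x = 7: rhs = 3, matching y values: none (0 points).
  x = 8: rhs = 6, matching y values: 5, 14 (2 points).
  x = 9: rhs = 0, matching y values: 0 (1 points).
  x = 10: rhs = 10, matching y values: none (0 points).
  x = 11: rhs = 4, matching y values: 2, 17 (2 points).
  x = 12: rhs = 7, matching y values: 8, 11 (2 points).
  x = 13: rhs = 6, matching y values: 5, 14 (2 points).
  x = 14: rhs = 7, matching y values: 8, 11 (2 points).
  x = 15: rhs = 16, matching y values: 4, 15 (2 points).
  x = 16: rhs = 1, matching y values: 1, 18 (2 points).
  x = 17: rhs = 6, matching y values: 5, 14 (2 points).
  x = 18: rhs = 18, matching y values: none (0 points).
Total affine count: 27.
Full point count |E(F_19)| = 27 + 1 = 28.
Hasse bound: |28 − (19+1)| = |8| = 8 ≤ 2√19 ≈ 8.7178 ✓.


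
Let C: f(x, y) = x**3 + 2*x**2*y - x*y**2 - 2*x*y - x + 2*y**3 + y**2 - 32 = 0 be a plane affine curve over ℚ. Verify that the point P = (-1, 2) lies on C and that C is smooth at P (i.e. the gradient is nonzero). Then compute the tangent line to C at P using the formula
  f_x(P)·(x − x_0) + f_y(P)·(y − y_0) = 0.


Tangent line at P: -14*x + 36*y - 86 = 0.

Step 1: f(-1, 2) = 0, so P lies on C.
Step 2: partial derivatives
  f_x(x, y) = 3*x**2 + 4*x*y - y**2 - 2*y - 1, f_y(x, y) = 2*x**2 - 2*x*y - 2*x + 6*y**2 + 2*y.
  f_x(P) = -14, f_y(P) = 36 (gradient nonzero, so P is smooth).
Step 3: tangent line at P: -14·(x − -1) + 36·(y − 2) = 0.
Expanding: -14*x + 36*y - 86 = 0.


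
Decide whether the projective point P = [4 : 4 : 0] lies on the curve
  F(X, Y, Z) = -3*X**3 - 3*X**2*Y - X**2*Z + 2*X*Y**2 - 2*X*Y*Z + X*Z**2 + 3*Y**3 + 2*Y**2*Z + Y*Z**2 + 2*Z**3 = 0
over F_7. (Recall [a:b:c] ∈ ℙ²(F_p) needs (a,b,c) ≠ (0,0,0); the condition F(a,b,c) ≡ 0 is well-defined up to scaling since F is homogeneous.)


F(4,4,0) ≡ 6 (mod 7); P is NOT on the curve.

Evaluate F(4, 4, 0) term-by-term (mod 7).
  -3*X**3 ↦ -3·64·1·1 = -192
  -3*X**2*Y ↦ -3·16·4·1 = -192
  -X**2*Z ↦ -1·16·1·0 = 0
  2*X*Y**2 ↦ 2·4·16·1 = 128
  -2*X*Y*Z ↦ -2·4·4·0 = 0
  X*Z**2 ↦ 1·4·1·0 = 0
  3*Y**3 ↦ 3·1·64·1 = 192
  2*Y**2*Z ↦ 2·1·16·0 = 0
  Y*Z**2 ↦ 1·1·4·0 = 0
  2*Z**3 ↦ 2·1·1·0 = 0
Sum: F(4, 4, 0) = (-192) + (-192) + (0) + (128) + (0) + (0) + (192) + (0) + (0) + (0) = -64.
Reducing mod 7: -64 ≡ 6 (mod 7).
Since F(a, b, c) ≡ 6 ≠ 0 (mod 7), P does NOT lie on the curve.


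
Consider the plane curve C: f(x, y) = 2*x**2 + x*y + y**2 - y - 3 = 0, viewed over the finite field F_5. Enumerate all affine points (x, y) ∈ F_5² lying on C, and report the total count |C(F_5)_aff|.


Affine F_5-points: {(1, 1), (1, 4), (2, 0), (2, 4), (3, 0), (3, 3)}; count = 6.

For each of the 25 pairs (x, y) ∈ F_5², evaluate f(x, y) mod 5. Record the zeros.
  x = 0: [0↦2, 1↦2, 2↦4, 3↦3, 4↦4]  zeros at y ∈ ∅
  x = 1: [0↦4, 1↦0, 2↦3, 3↦3, 4↦0]  zeros at y ∈ {1, 4}
  x = 2: [0↦0, 1↦2, 2↦1, 3↦2, 4↦0]  zeros at y ∈ {0, 4}
  x = 3: [0↦0, 1↦3, 2↦3, 3↦0, 4↦4]  zeros at y ∈ {0, 3}
  x = 4: [0↦4, 1↦3, 2↦4, 3↦2, 4↦2]  zeros at y ∈ ∅
Collecting zeros: affine points = {(1, 1), (1, 4), (2, 0), (2, 4), (3, 0), (3, 3)}.
Total count |C(F_5)_aff| = 6.


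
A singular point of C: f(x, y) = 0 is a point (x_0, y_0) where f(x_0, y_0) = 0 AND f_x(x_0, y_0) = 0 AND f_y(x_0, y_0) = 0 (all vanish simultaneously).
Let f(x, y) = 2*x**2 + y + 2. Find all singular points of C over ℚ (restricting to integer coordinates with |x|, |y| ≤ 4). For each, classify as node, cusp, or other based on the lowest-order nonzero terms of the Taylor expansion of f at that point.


No singular points in the scanned grid; C is smooth there.

Compute partial derivatives:
  f_x = 4*x.
  f_y = 1.
f_y = 1 is a nonzero constant, so f_y never vanishes: no point (x, y) can satisfy f = f_x = f_y = 0. In particular no (x, y) ∈ {−4, ..., 4}² is singular; the curve is smooth.


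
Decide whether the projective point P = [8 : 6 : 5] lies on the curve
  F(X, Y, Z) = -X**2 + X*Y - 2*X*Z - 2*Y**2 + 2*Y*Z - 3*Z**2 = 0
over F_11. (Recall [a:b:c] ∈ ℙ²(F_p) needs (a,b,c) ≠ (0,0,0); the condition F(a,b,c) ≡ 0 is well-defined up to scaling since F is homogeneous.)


F(8,6,5) ≡ 4 (mod 11); P is NOT on the curve.

Evaluate F(8, 6, 5) term-by-term (mod 11).
  -X**2 ↦ -1·64·1·1 = -64
  X*Y ↦ 1·8·6·1 = 48
  -2*X*Z ↦ -2·8·1·5 = -80
  -2*Y**2 ↦ -2·1·36·1 = -72
  2*Y*Z ↦ 2·1·6·5 = 60
  -3*Z**2 ↦ -3·1·1·25 = -75
Sum: F(8, 6, 5) = (-64) + (48) + (-80) + (-72) + (60) + (-75) = -183.
Reducing mod 11: -183 ≡ 4 (mod 11).
Since F(a, b, c) ≡ 4 ≠ 0 (mod 11), P does NOT lie on the curve.


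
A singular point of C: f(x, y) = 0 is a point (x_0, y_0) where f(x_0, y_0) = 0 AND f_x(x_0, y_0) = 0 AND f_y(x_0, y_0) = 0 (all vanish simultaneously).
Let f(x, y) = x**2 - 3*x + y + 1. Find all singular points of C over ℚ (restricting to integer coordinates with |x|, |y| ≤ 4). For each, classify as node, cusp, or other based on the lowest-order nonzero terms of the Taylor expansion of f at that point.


No singular points in the scanned grid; C is smooth there.

Compute partial derivatives:
  f_x = 2*x - 3.
  f_y = 1.
f_y = 1 is a nonzero constant, so f_y never vanishes: no point (x, y) can satisfy f = f_x = f_y = 0. In particular no (x, y) ∈ {−4, ..., 4}² is singular; the curve is smooth.


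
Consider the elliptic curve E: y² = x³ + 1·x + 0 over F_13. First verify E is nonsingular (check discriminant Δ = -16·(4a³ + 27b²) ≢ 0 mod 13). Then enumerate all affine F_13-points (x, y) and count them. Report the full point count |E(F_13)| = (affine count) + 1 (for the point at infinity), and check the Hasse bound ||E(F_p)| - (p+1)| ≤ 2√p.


Affine points = {(0, 0), (2, 6), (2, 7), (3, 2), (3, 11), (4, 4), (4, 9), (5, 0), (6, 1), (6, 12), (7, 5), (7, 8), (8, 0), (9, 6), (9, 7), (10, 3), (10, 10), (11, 4), (11, 9)}; affine count = 19; |E(F_13)| = 20.

Discriminant check: Δ ∝ 4a³ + 27b² = 4·1³ + 27·0² = 4·1 + 27·0 ≡ 4 (mod 13). Nonzero ⇒ E is nonsingular.
For each x ∈ F_13, compute rhs = x³ + 1·x + 0 mod 13, then count y ∈ F_13 with y² ≡ rhs.
  x = 0: rhs = 0, matching y values: 0 (1 points).
  x = 1: rhs = 2, matching y values: none (0 points).
  x = 2: rhs = 10, matching y values: 6, 7 (2 points).
  x = 3: rhs = 4, matching y values: 2, 11 (2 points).
  x = 4: rhs = 3, matching y values: 4, 9 (2 points).
  x = 5: rhs = 0, matching y values: 0 (1 points).
  x = 6: rhs = 1, matching y values: 1, 12 (2 points).
  x = 7: rhs = 12, matching y values: 5, 8 (2 points).
  x = 8: rhs = 0, matching y values: 0 (1 points).
  x = 9: rhs = 10, matching y values: 6, 7 (2 points).
  x = 10: rhs = 9, matching y values: 3, 10 (2 points).
  x = 11: rhs = 3, matching y values: 4, 9 (2 points).
  x = 12: rhs = 11, matching y values: none (0 points).
Total affine count: 19.
Full point count |E(F_13)| = 19 + 1 = 20.
Hasse bound: |20 − (13+1)| = |6| = 6 ≤ 2√13 ≈ 7.2111 ✓.


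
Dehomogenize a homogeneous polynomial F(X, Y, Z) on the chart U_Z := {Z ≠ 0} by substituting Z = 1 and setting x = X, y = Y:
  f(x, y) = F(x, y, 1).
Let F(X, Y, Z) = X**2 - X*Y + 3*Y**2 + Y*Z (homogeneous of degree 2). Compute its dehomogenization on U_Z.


f(x, y) = x**2 - x*y + 3*y**2 + y

On U_Z we set Z = 1. Each monomial c·X^i·Y^j·Z^k in F becomes c·x^i·y^j·1^k = c·x^i·y^j.
Substituting Z = 1: F(X, Y, 1) = x**2 - x*y + 3*y**2 + y.
Note: deg(f) ≤ deg(F) = 2; strict inequality happens when F is divisible by Z (lost terms).


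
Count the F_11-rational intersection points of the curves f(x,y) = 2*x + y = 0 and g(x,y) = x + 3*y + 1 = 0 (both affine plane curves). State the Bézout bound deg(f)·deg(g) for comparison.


Common zeros: {(9, 4)}; count = 1; Bézout bound = 1.

deg(f) = 1, deg(g) = 1, so Bézout bound = 1.
Scan x ∈ F_11. For each x, list the y ∈ F_11 with f(x, y) ≡ 0 and those with g(x, y) ≡ 0 (mod 11); the common zeros in that column are the intersection.
  x = 0: f ≡ 0 at y ∈ {0}; g ≡ 0 at y ∈ {7}; common: ∅.
  x = 1: f ≡ 0 at y ∈ {9}; g ≡ 0 at y ∈ {3}; common: ∅.
  x = 2: f ≡ 0 at y ∈ {7}; g ≡ 0 at y ∈ {10}; common: ∅.
  x = 3: f ≡ 0 at y ∈ {5}; g ≡ 0 at y ∈ {6}; common: ∅.
  x = 4: f ≡ 0 at y ∈ {3}; g ≡ 0 at y ∈ {2}; common: ∅.
  x = 5: f ≡ 0 at y ∈ {1}; g ≡ 0 at y ∈ {9}; common: ∅.
  x = 6: f ≡ 0 at y ∈ {10}; g ≡ 0 at y ∈ {5}; common: ∅.
  x = 7: f ≡ 0 at y ∈ {8}; g ≡ 0 at y ∈ {1}; common: ∅.
  x = 8: f ≡ 0 at y ∈ {6}; g ≡ 0 at y ∈ {8}; common: ∅.
  x = 9: f ≡ 0 at y ∈ {4}; g ≡ 0 at y ∈ {4}; common: {4}.
  x = 10: f ≡ 0 at y ∈ {2}; g ≡ 0 at y ∈ {0}; common: ∅.
Collecting: common zeros = {(9, 4)}, so the count is 1.
Comparison with the Bézout bound: 1 ≤ 1 = deg(f)·deg(g), as expected for curves with no common component (the bound is attained).


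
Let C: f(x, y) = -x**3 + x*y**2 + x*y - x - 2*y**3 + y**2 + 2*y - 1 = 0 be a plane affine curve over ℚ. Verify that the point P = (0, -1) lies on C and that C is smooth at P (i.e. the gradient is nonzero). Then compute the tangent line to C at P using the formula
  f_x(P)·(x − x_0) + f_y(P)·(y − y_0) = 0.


Tangent line at P: -x - 6*y - 6 = 0.

Step 1: f(0, -1) = 0, so P lies on C.
Step 2: partial derivatives
  f_x(x, y) = -3*x**2 + y**2 + y - 1, f_y(x, y) = 2*x*y + x - 6*y**2 + 2*y + 2.
  f_x(P) = -1, f_y(P) = -6 (gradient nonzero, so P is smooth).
Step 3: tangent line at P: -1·(x − 0) + -6·(y − -1) = 0.
Expanding: -x - 6*y - 6 = 0.


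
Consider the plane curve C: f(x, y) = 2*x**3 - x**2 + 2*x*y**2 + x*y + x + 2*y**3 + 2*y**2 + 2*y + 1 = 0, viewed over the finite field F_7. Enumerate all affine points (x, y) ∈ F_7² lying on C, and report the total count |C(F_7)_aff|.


Affine F_7-points: {(0, 1), (2, 2), (3, 0), (4, 6), (5, 0), (5, 1), (6, 1), (6, 5)}; count = 8.

For each of the 49 pairs (x, y) ∈ F_7², evaluate f(x, y) mod 7. Record the zeros.
  x = 0: [0↦1, 1↦0, 2↦1, 3↦2, 4↦1, 5↦3, 6↦6]  zeros at y ∈ {1}
  x = 1: [0↦3, 1↦5, 2↦6, 3↦4, 4↦4, 5↦4, 6↦2]  zeros at y ∈ ∅
  x = 2: [0↦1, 1↦6, 2↦0, 3↦2, 4↦3, 5↦1, 6↦1]  zeros at y ∈ {2}
  x = 3: [0↦0, 1↦1, 2↦2, 3↦1, 4↦3, 5↦6, 6↦1]  zeros at y ∈ {0}
  x = 4: [0↦5, 1↦2, 2↦3, 3↦6, 4↦2, 5↦3, 6↦0]  zeros at y ∈ {6}
  x = 5: [0↦0, 1↦0, 2↦1, 3↦1, 4↦5, 5↦4, 6↦3]  zeros at y ∈ {0, 1}
  x = 6: [0↦4, 1↦0, 2↦1, 3↦5, 4↦3, 5↦0, 6↦1]  zeros at y ∈ {1, 5}
Collecting zeros: affine points = {(0, 1), (2, 2), (3, 0), (4, 6), (5, 0), (5, 1), (6, 1), (6, 5)}.
Total count |C(F_7)_aff| = 8.


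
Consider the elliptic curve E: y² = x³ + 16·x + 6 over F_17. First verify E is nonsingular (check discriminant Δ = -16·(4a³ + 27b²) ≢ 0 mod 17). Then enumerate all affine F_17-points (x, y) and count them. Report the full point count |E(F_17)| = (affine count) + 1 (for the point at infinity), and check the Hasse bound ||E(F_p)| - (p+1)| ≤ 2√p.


Affine points = {(3, 8), (3, 9), (4, 7), (4, 10), (7, 6), (7, 11), (8, 0), (11, 0), (14, 4), (14, 13), (15, 0)}; affine count = 11; |E(F_17)| = 12.

Discriminant check: Δ ∝ 4a³ + 27b² = 4·16³ + 27·6² = 4·4096 + 27·36 ≡ 16 (mod 17). Nonzero ⇒ E is nonsingular.
For each x ∈ F_17, compute rhs = x³ + 16·x + 6 mod 17, then count y ∈ F_17 with y² ≡ rhs.
  x = 0: rhs = 6, matching y values: none (0 points).
  x = 1: rhs = 6, matching y values: none (0 points).
  x = 2: rhs = 12, matching y values: none (0 points).
  x = 3: rhs = 13, matching y values: 8, 9 (2 points).
  x = 4: rhs = 15, matching y values: 7, 10 (2 points).
  x = 5: rhs = 7, matching y values: none (0 points).
  x = 6: rhs = 12, matching y values: none (0 points).
  x = 7: rhs = 2, matching y values: 6, 11 (2 points).
  x = 8: rhs = 0, matching y values: 0 (1 points).
  x = 9: rhs = 12, matching y values: none (0 points).
  x = 10: rhs = 10, matching y values: none (0 points).
  x = 11: rhs = 0, matching y values: 0 (1 points).
  x = 12: rhs = 5, matching y values: none (0 points).
  x = 13: rhs = 14, matching y values: none (0 points).
  x = 14: rhs = 16, matching y values: 4, 13 (2 points).
  x = 15: rhs = 0, matching y values: 0 (1 points).
  x = 16: rhs = 6, matching y values: none (0 points).
Total affine count: 11.
Full point count |E(F_17)| = 11 + 1 = 12.
Hasse bound: |12 − (17+1)| = |-6| = 6 ≤ 2√17 ≈ 8.2462 ✓.


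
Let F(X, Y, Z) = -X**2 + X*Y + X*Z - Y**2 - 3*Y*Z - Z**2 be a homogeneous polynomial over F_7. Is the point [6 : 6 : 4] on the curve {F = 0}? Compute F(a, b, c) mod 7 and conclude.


F(6,6,4) ≡ 5 (mod 7); P is NOT on the curve.

Evaluate F(6, 6, 4) term-by-term (mod 7).
  -X**2 ↦ -1·36·1·1 = -36
  X*Y ↦ 1·6·6·1 = 36
  X*Z ↦ 1·6·1·4 = 24
  -Y**2 ↦ -1·1·36·1 = -36
  -3*Y*Z ↦ -3·1·6·4 = -72
  -Z**2 ↦ -1·1·1·16 = -16
Sum: F(6, 6, 4) = (-36) + (36) + (24) + (-36) + (-72) + (-16) = -100.
Reducing mod 7: -100 ≡ 5 (mod 7).
Since F(a, b, c) ≡ 5 ≠ 0 (mod 7), P does NOT lie on the curve.


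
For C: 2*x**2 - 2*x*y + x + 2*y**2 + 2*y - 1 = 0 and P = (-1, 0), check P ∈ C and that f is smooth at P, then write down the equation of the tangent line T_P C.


Tangent line at P: -3*x + 4*y - 3 = 0.

Step 1: f(-1, 0) = 0, so P lies on C.
Step 2: partial derivatives
  f_x(x, y) = 4*x - 2*y + 1, f_y(x, y) = -2*x + 4*y + 2.
  f_x(P) = -3, f_y(P) = 4 (gradient nonzero, so P is smooth).
Step 3: tangent line at P: -3·(x − -1) + 4·(y − 0) = 0.
Expanding: -3*x + 4*y - 3 = 0.


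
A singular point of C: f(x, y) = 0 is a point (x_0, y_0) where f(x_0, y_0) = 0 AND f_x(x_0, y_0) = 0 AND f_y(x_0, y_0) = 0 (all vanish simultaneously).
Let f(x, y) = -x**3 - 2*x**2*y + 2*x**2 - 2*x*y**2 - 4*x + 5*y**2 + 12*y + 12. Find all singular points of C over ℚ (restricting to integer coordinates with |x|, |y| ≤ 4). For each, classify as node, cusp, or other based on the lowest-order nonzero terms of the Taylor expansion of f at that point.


Singular points: {(2, -2)}; classification: cusp.

Compute partial derivatives:
  f_x = -3*x**2 - 4*x*y + 4*x - 2*y**2 - 4.
  f_y = -2*x**2 - 4*x*y + 10*y + 12.
Scan x_0 ∈ {−4, ..., 4}. For each x_0, f_y(x_0, y) is a polynomial in y; find its integer roots y ∈ {−4, ..., 4}, then test f_x and f at those candidates.
  x = -4: f_y(-4, y) = 26*y - 20; no integer root y with |y| ≤ 4.
  x = -3: f_y(-3, y) = 22*y - 6; no integer root y with |y| ≤ 4.
  x = -2: f_y(-2, y) = 18*y + 4; no integer root y with |y| ≤ 4.
  x = -1: f_y(-1, y) = 14*y + 10; no integer root y with |y| ≤ 4.
  x = 0: f_y(0, y) = 10*y + 12; no integer root y with |y| ≤ 4.
  x = 1: f_y(1, y) = 6*y + 10; no integer root y with |y| ≤ 4.
  x = 2: f_y(2, y) = 2*y + 4; vanishes at y ∈ {-2}. (2, -2): f_x = 0, f = 0 — SINGULAR.
  x = 3: f_y(3, y) = -2*y - 6; vanishes at y ∈ {-3}. (3, -3): f_x = -1 ≠ 0.
  x = 4: f_y(4, y) = -6*y - 20; no integer root y with |y| ≤ 4.
Only singular point on the grid: (2, -2).
Classify: substitute x = 2 + u, y = -2 + v and expand: f = -u**3 - 2*u**2*v - 2*u*v**2 + v**2.
No constant or linear terms (consistent with a singular point). Quadratic part: v**2. Cubic part: -u**3 - 2*u**2*v - 2*u*v**2.
The quadratic part v**2 is a perfect square, so there is a single (double) tangent line v = 0, i.e. y = -2. Restricting the cubic part to that line (v = 0) leaves -u**3 ≠ 0, so f is not divisible by v and the branch is v² ≈ u**3 to lowest order — this is a cusp.
Classification: cusp.
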